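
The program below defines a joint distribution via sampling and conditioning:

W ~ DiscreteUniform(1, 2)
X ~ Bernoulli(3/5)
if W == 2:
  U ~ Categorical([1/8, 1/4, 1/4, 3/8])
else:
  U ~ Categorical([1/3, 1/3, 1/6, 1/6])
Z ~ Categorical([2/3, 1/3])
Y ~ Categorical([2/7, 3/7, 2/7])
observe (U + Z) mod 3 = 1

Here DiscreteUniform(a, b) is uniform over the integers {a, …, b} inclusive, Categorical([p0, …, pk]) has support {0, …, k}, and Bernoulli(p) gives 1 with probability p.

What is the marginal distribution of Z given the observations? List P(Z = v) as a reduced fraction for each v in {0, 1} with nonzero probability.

P(Z=0) = 7/13, P(Z=1) = 6/13

Enumerate traces; 36 have nonzero weight after conditioning:
  (W=1, X=0, U=0, Z=1, Y=0) weight 2/315
  (W=1, X=0, U=0, Z=1, Y=1) weight 1/105
  (W=1, X=0, U=0, Z=1, Y=2) weight 2/315
  (W=1, X=0, U=1, Z=0, Y=0) weight 4/315
  (W=1, X=0, U=1, Z=0, Y=1) weight 2/105
  (W=1, X=0, U=1, Z=0, Y=2) weight 4/315
  (W=1, X=0, U=3, Z=1, Y=0) weight 1/315
  (W=1, X=0, U=3, Z=1, Y=1) weight 1/210
  … 28 more
Group by Z:
  weight(Z=0) = 7/36
  weight(Z=1) = 1/6
Total weight = 7/36 + 1/6 = 13/36
P(Z=0 | obs) = 7/36 / 13/36 = 7/13
P(Z=1 | obs) = 1/6 / 13/36 = 6/13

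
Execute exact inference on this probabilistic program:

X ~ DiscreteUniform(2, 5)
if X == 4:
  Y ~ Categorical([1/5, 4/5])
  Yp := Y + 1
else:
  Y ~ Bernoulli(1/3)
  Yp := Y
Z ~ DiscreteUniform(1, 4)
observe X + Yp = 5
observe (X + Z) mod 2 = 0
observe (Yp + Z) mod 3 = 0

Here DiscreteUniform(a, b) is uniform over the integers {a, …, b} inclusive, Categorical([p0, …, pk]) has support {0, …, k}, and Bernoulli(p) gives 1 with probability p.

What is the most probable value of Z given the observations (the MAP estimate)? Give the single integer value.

Enumerate traces; 2 have nonzero weight after conditioning:
  (X=4, Y=0, Z=2) weight 1/80
  (X=5, Y=0, Z=3) weight 1/24
Group by Z:
  weight(Z=2) = 1/80
  weight(Z=3) = 1/24
Total weight = 1/80 + 1/24 = 13/240
P(Z=2 | obs) = 1/80 / 13/240 = 3/13
P(Z=3 | obs) = 1/24 / 13/240 = 10/13
argmax = 3

argmax_v P(Z = v | obs) = 3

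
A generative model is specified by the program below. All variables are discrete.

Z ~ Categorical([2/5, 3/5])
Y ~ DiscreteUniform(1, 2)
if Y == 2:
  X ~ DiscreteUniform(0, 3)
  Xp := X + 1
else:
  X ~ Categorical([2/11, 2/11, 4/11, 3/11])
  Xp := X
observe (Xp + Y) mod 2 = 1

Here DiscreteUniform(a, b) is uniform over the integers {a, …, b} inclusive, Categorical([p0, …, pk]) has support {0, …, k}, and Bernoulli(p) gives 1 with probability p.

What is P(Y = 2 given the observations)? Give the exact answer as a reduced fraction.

Enumerate traces; 8 have nonzero weight after conditioning:
  (Z=0, Y=1, X=0) weight 2/55
  (Z=0, Y=1, X=2) weight 4/55
  (Z=0, Y=2, X=0) weight 1/20
  (Z=0, Y=2, X=2) weight 1/20
  (Z=1, Y=1, X=0) weight 3/55
  (Z=1, Y=1, X=2) weight 6/55
  (Z=1, Y=2, X=0) weight 3/40
  (Z=1, Y=2, X=2) weight 3/40
Group by Y:
  weight(Y=1) = 3/11
  weight(Y=2) = 1/4
Total weight = 3/11 + 1/4 = 23/44
P(Y=1 | obs) = 3/11 / 23/44 = 12/23
P(Y=2 | obs) = 1/4 / 23/44 = 11/23

P(Y = 2 | obs) = 11/23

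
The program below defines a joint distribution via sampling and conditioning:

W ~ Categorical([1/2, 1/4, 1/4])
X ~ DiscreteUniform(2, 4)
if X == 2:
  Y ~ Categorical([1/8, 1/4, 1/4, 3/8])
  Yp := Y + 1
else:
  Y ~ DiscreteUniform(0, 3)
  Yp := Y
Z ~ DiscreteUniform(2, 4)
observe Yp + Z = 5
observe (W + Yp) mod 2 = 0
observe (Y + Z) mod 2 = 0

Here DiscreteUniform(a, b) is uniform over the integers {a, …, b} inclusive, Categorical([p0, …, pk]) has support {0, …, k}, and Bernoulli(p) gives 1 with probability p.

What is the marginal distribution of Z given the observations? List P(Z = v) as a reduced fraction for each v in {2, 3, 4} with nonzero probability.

Enumerate traces; 4 have nonzero weight after conditioning:
  (W=0, X=2, Y=1, Z=3) weight 1/72
  (W=1, X=2, Y=0, Z=4) weight 1/288
  (W=1, X=2, Y=2, Z=2) weight 1/144
  (W=2, X=2, Y=1, Z=3) weight 1/144
Group by Z:
  weight(Z=2) = 1/144
  weight(Z=3) = 1/48
  weight(Z=4) = 1/288
Total weight = 1/144 + 1/48 + 1/288 = 1/32
P(Z=2 | obs) = 1/144 / 1/32 = 2/9
P(Z=3 | obs) = 1/48 / 1/32 = 2/3
P(Z=4 | obs) = 1/288 / 1/32 = 1/9

P(Z=2) = 2/9, P(Z=3) = 2/3, P(Z=4) = 1/9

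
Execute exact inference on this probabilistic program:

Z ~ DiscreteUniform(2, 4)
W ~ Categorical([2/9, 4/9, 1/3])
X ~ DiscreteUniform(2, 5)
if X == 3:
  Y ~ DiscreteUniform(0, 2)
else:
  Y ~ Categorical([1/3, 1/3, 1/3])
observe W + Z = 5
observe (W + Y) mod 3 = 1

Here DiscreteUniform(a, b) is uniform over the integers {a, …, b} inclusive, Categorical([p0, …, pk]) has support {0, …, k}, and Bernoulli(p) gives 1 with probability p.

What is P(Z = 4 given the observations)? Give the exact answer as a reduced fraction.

Enumerate traces; 8 have nonzero weight after conditioning:
  (Z=3, W=2, X=2, Y=2) weight 1/108
  (Z=3, W=2, X=3, Y=2) weight 1/108
  (Z=3, W=2, X=4, Y=2) weight 1/108
  (Z=3, W=2, X=5, Y=2) weight 1/108
  (Z=4, W=1, X=2, Y=0) weight 1/81
  (Z=4, W=1, X=3, Y=0) weight 1/81
  (Z=4, W=1, X=4, Y=0) weight 1/81
  (Z=4, W=1, X=5, Y=0) weight 1/81
Group by Z:
  weight(Z=3) = 1/27
  weight(Z=4) = 4/81
Total weight = 1/27 + 4/81 = 7/81
P(Z=3 | obs) = 1/27 / 7/81 = 3/7
P(Z=4 | obs) = 4/81 / 7/81 = 4/7

P(Z = 4 | obs) = 4/7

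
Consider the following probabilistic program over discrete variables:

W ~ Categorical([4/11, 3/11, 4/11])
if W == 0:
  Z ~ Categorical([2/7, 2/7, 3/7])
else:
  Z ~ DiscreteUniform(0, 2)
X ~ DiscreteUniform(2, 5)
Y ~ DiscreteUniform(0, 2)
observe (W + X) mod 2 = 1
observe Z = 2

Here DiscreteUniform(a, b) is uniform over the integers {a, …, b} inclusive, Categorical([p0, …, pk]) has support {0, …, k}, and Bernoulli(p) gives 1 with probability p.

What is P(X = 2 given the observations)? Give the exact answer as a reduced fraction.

Enumerate traces; 18 have nonzero weight after conditioning:
  (W=0, Z=2, X=3, Y=0) weight 1/77
  (W=0, Z=2, X=3, Y=1) weight 1/77
  (W=0, Z=2, X=3, Y=2) weight 1/77
  (W=0, Z=2, X=5, Y=0) weight 1/77
  (W=0, Z=2, X=5, Y=1) weight 1/77
  (W=0, Z=2, X=5, Y=2) weight 1/77
  (W=1, Z=2, X=2, Y=0) weight 1/132
  (W=1, Z=2, X=2, Y=1) weight 1/132
  (W=1, Z=2, X=4, Y=0) weight 1/132
  … 9 more
Group by X:
  weight(X=2) = 1/44
  weight(X=3) = 16/231
  weight(X=4) = 1/44
  weight(X=5) = 16/231
Total weight = 1/44 + 16/231 + 1/44 + 16/231 = 85/462
P(X=2 | obs) = 1/44 / 85/462 = 21/170
P(X=3 | obs) = 16/231 / 85/462 = 32/85
P(X=4 | obs) = 1/44 / 85/462 = 21/170
P(X=5 | obs) = 16/231 / 85/462 = 32/85

P(X = 2 | obs) = 21/170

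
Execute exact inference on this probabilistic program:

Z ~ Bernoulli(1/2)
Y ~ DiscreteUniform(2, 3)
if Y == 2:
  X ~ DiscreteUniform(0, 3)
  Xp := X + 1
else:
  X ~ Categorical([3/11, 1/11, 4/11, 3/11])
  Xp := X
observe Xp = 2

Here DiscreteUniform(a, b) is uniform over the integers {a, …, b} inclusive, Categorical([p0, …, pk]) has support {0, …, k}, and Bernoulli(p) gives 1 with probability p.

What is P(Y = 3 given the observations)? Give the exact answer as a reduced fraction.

Enumerate traces; 4 have nonzero weight after conditioning:
  (Z=0, Y=2, X=1) weight 1/16
  (Z=0, Y=3, X=2) weight 1/11
  (Z=1, Y=2, X=1) weight 1/16
  (Z=1, Y=3, X=2) weight 1/11
Group by Y:
  weight(Y=2) = 1/8
  weight(Y=3) = 2/11
Total weight = 1/8 + 2/11 = 27/88
P(Y=2 | obs) = 1/8 / 27/88 = 11/27
P(Y=3 | obs) = 2/11 / 27/88 = 16/27

P(Y = 3 | obs) = 16/27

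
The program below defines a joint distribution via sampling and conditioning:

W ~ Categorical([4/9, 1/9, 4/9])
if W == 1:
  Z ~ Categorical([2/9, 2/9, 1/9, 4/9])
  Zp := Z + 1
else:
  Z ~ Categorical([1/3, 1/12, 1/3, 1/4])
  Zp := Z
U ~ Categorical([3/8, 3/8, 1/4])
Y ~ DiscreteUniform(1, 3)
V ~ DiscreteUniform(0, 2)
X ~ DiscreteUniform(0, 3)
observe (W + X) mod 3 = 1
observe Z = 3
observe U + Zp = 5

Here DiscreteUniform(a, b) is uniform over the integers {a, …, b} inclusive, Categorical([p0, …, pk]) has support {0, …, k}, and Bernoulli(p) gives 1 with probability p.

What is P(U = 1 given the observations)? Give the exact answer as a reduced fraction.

P(U = 1 | obs) = 2/5

Enumerate traces; 36 have nonzero weight after conditioning:
  (W=0, Z=3, U=2, Y=1, V=0, X=1) weight 1/1296
  (W=0, Z=3, U=2, Y=1, V=1, X=1) weight 1/1296
  (W=0, Z=3, U=2, Y=1, V=2, X=1) weight 1/1296
  (W=0, Z=3, U=2, Y=2, V=0, X=1) weight 1/1296
  (W=0, Z=3, U=2, Y=2, V=1, X=1) weight 1/1296
  (W=0, Z=3, U=2, Y=2, V=2, X=1) weight 1/1296
  (W=0, Z=3, U=2, Y=3, V=0, X=1) weight 1/1296
  (W=0, Z=3, U=2, Y=3, V=1, X=1) weight 1/1296
  (W=1, Z=3, U=1, Y=1, V=0, X=0) weight 1/1944
  … 27 more
Group by U:
  weight(U=1) = 1/108
  weight(U=2) = 1/72
Total weight = 1/108 + 1/72 = 5/216
P(U=1 | obs) = 1/108 / 5/216 = 2/5
P(U=2 | obs) = 1/72 / 5/216 = 3/5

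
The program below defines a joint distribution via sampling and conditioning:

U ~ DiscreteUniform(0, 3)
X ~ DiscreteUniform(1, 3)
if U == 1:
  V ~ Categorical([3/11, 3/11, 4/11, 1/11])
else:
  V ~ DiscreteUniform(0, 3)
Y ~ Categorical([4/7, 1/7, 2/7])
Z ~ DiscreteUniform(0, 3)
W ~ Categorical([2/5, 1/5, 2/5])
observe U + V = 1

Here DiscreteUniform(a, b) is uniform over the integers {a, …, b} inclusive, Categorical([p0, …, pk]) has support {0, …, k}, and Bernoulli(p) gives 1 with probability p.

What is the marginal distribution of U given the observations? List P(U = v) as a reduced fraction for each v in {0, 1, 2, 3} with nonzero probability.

Enumerate traces; 216 have nonzero weight after conditioning:
  (U=0, X=1, V=1, Y=0, Z=0, W=0) weight 1/840
  (U=0, X=1, V=1, Y=0, Z=0, W=1) weight 1/1680
  (U=0, X=1, V=1, Y=0, Z=0, W=2) weight 1/840
  (U=0, X=1, V=1, Y=0, Z=1, W=0) weight 1/840
  (U=0, X=1, V=1, Y=0, Z=1, W=1) weight 1/1680
  (U=0, X=1, V=1, Y=0, Z=1, W=2) weight 1/840
  (U=0, X=1, V=1, Y=0, Z=2, W=0) weight 1/840
  (U=0, X=1, V=1, Y=0, Z=2, W=1) weight 1/1680
  (U=1, X=1, V=0, Y=0, Z=0, W=0) weight 1/770
  … 207 more
Group by U:
  weight(U=0) = 1/16
  weight(U=1) = 3/44
Total weight = 1/16 + 3/44 = 23/176
P(U=0 | obs) = 1/16 / 23/176 = 11/23
P(U=1 | obs) = 3/44 / 23/176 = 12/23

P(U=0) = 11/23, P(U=1) = 12/23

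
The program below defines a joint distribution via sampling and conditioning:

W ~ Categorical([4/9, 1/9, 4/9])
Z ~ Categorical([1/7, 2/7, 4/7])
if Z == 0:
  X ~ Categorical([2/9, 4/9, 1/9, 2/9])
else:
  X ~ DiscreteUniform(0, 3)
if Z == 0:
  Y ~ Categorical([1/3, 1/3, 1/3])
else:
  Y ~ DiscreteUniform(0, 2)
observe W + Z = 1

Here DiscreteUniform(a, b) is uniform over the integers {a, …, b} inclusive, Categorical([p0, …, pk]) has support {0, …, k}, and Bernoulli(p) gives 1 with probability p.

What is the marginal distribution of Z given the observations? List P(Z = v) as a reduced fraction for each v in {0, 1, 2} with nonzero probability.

Enumerate traces; 24 have nonzero weight after conditioning:
  (W=0, Z=1, X=0, Y=0) weight 2/189
  (W=0, Z=1, X=0, Y=1) weight 2/189
  (W=0, Z=1, X=0, Y=2) weight 2/189
  (W=0, Z=1, X=1, Y=0) weight 2/189
  (W=0, Z=1, X=1, Y=1) weight 2/189
  (W=0, Z=1, X=1, Y=2) weight 2/189
  (W=0, Z=1, X=2, Y=0) weight 2/189
  (W=0, Z=1, X=2, Y=1) weight 2/189
  (W=1, Z=0, X=0, Y=0) weight 2/1701
  … 15 more
Group by Z:
  weight(Z=0) = 1/63
  weight(Z=1) = 8/63
Total weight = 1/63 + 8/63 = 1/7
P(Z=0 | obs) = 1/63 / 1/7 = 1/9
P(Z=1 | obs) = 8/63 / 1/7 = 8/9

P(Z=0) = 1/9, P(Z=1) = 8/9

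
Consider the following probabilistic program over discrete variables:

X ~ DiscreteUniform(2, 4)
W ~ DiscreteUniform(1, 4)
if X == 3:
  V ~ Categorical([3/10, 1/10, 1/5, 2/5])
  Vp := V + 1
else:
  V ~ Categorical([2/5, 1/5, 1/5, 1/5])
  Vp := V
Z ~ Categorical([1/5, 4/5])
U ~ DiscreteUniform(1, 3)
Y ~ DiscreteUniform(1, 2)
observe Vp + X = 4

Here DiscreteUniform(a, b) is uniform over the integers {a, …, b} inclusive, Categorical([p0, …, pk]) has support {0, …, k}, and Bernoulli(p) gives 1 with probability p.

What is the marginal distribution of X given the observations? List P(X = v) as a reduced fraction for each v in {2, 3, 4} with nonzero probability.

Enumerate traces; 144 have nonzero weight after conditioning:
  (X=2, W=1, V=2, Z=0, U=1, Y=1) weight 1/1800
  (X=2, W=1, V=2, Z=0, U=1, Y=2) weight 1/1800
  (X=2, W=1, V=2, Z=0, U=2, Y=1) weight 1/1800
  (X=2, W=1, V=2, Z=0, U=2, Y=2) weight 1/1800
  (X=2, W=1, V=2, Z=0, U=3, Y=1) weight 1/1800
  (X=2, W=1, V=2, Z=0, U=3, Y=2) weight 1/1800
  (X=2, W=1, V=2, Z=1, U=1, Y=1) weight 1/450
  (X=2, W=1, V=2, Z=1, U=1, Y=2) weight 1/450
  (X=3, W=1, V=0, Z=0, U=1, Y=1) weight 1/1200
  (X=4, W=1, V=0, Z=0, U=1, Y=1) weight 1/900
  … 134 more
Group by X:
  weight(X=2) = 1/15
  weight(X=3) = 1/10
  weight(X=4) = 2/15
Total weight = 1/15 + 1/10 + 2/15 = 3/10
P(X=2 | obs) = 1/15 / 3/10 = 2/9
P(X=3 | obs) = 1/10 / 3/10 = 1/3
P(X=4 | obs) = 2/15 / 3/10 = 4/9

P(X=2) = 2/9, P(X=3) = 1/3, P(X=4) = 4/9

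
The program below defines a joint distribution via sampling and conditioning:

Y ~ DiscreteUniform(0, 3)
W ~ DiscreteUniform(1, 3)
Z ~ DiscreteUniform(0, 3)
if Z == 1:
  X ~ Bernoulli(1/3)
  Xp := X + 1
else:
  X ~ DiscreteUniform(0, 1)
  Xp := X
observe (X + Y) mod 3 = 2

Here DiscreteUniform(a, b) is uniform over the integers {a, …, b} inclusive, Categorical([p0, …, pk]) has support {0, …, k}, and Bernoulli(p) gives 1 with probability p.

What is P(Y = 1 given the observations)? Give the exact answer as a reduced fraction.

P(Y = 1 | obs) = 11/24

Enumerate traces; 24 have nonzero weight after conditioning:
  (Y=1, W=1, Z=0, X=1) weight 1/96
  (Y=1, W=1, Z=1, X=1) weight 1/144
  (Y=1, W=1, Z=2, X=1) weight 1/96
  (Y=1, W=1, Z=3, X=1) weight 1/96
  (Y=1, W=2, Z=0, X=1) weight 1/96
  (Y=1, W=2, Z=1, X=1) weight 1/144
  (Y=1, W=2, Z=2, X=1) weight 1/96
  (Y=1, W=2, Z=3, X=1) weight 1/96
  (Y=2, W=1, Z=0, X=0) weight 1/96
  … 15 more
Group by Y:
  weight(Y=1) = 11/96
  weight(Y=2) = 13/96
Total weight = 11/96 + 13/96 = 1/4
P(Y=1 | obs) = 11/96 / 1/4 = 11/24
P(Y=2 | obs) = 13/96 / 1/4 = 13/24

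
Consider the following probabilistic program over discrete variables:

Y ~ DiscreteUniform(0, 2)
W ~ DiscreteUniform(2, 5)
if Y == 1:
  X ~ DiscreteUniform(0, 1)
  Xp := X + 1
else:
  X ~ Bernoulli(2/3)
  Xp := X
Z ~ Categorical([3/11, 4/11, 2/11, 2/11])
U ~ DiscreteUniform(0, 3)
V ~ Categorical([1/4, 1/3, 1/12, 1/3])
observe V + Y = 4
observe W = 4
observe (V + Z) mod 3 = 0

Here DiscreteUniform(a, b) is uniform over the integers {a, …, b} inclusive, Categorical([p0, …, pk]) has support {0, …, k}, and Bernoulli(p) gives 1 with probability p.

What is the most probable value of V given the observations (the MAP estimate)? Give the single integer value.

Enumerate traces; 24 have nonzero weight after conditioning:
  (Y=1, W=4, X=0, Z=0, U=0, V=3) weight 1/1056
  (Y=1, W=4, X=0, Z=0, U=1, V=3) weight 1/1056
  (Y=1, W=4, X=0, Z=0, U=2, V=3) weight 1/1056
  (Y=1, W=4, X=0, Z=0, U=3, V=3) weight 1/1056
  (Y=1, W=4, X=0, Z=3, U=0, V=3) weight 1/1584
  (Y=1, W=4, X=0, Z=3, U=1, V=3) weight 1/1584
  (Y=1, W=4, X=0, Z=3, U=2, V=3) weight 1/1584
  (Y=1, W=4, X=0, Z=3, U=3, V=3) weight 1/1584
  (Y=2, W=4, X=0, Z=1, U=0, V=2) weight 1/4752
  … 15 more
Group by V:
  weight(V=2) = 1/396
  weight(V=3) = 5/396
Total weight = 1/396 + 5/396 = 1/66
P(V=2 | obs) = 1/396 / 1/66 = 1/6
P(V=3 | obs) = 5/396 / 1/66 = 5/6
argmax = 3

argmax_v P(V = v | obs) = 3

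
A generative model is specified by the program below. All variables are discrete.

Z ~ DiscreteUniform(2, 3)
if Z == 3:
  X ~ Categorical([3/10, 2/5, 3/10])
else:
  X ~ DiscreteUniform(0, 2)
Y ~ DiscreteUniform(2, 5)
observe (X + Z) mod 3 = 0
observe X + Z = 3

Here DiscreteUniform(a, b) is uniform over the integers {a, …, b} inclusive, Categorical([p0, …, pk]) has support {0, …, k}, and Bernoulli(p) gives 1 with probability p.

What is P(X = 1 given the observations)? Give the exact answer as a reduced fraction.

Enumerate traces; 8 have nonzero weight after conditioning:
  (Z=2, X=1, Y=2) weight 1/24
  (Z=2, X=1, Y=3) weight 1/24
  (Z=2, X=1, Y=4) weight 1/24
  (Z=2, X=1, Y=5) weight 1/24
  (Z=3, X=0, Y=2) weight 3/80
  (Z=3, X=0, Y=3) weight 3/80
  (Z=3, X=0, Y=4) weight 3/80
  (Z=3, X=0, Y=5) weight 3/80
Group by X:
  weight(X=0) = 3/20
  weight(X=1) = 1/6
Total weight = 3/20 + 1/6 = 19/60
P(X=0 | obs) = 3/20 / 19/60 = 9/19
P(X=1 | obs) = 1/6 / 19/60 = 10/19

P(X = 1 | obs) = 10/19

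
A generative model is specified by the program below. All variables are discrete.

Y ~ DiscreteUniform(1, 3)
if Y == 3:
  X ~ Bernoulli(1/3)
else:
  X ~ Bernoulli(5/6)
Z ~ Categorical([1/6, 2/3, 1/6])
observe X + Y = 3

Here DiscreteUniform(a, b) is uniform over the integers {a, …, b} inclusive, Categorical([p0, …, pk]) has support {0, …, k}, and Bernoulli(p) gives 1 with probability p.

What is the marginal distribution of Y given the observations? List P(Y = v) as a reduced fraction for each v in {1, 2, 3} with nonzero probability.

Enumerate traces; 6 have nonzero weight after conditioning:
  (Y=2, X=1, Z=0) weight 5/108
  (Y=2, X=1, Z=1) weight 5/27
  (Y=2, X=1, Z=2) weight 5/108
  (Y=3, X=0, Z=0) weight 1/27
  (Y=3, X=0, Z=1) weight 4/27
  (Y=3, X=0, Z=2) weight 1/27
Group by Y:
  weight(Y=2) = 5/18
  weight(Y=3) = 2/9
Total weight = 5/18 + 2/9 = 1/2
P(Y=2 | obs) = 5/18 / 1/2 = 5/9
P(Y=3 | obs) = 2/9 / 1/2 = 4/9

P(Y=2) = 5/9, P(Y=3) = 4/9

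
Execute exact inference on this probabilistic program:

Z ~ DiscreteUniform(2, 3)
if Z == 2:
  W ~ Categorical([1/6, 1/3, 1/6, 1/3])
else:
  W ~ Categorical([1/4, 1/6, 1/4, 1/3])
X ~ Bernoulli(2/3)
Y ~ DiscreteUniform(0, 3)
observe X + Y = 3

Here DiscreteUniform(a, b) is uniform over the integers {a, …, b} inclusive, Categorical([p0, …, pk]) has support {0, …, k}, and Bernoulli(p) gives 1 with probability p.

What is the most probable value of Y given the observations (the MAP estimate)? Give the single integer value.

argmax_v P(Y = v | obs) = 2

Enumerate traces; 16 have nonzero weight after conditioning:
  (Z=2, W=0, X=0, Y=3) weight 1/144
  (Z=2, W=0, X=1, Y=2) weight 1/72
  (Z=2, W=1, X=0, Y=3) weight 1/72
  (Z=2, W=1, X=1, Y=2) weight 1/36
  (Z=2, W=2, X=0, Y=3) weight 1/144
  (Z=2, W=2, X=1, Y=2) weight 1/72
  (Z=2, W=3, X=0, Y=3) weight 1/72
  (Z=2, W=3, X=1, Y=2) weight 1/36
  … 8 more
Group by Y:
  weight(Y=2) = 1/6
  weight(Y=3) = 1/12
Total weight = 1/6 + 1/12 = 1/4
P(Y=2 | obs) = 1/6 / 1/4 = 2/3
P(Y=3 | obs) = 1/12 / 1/4 = 1/3
argmax = 2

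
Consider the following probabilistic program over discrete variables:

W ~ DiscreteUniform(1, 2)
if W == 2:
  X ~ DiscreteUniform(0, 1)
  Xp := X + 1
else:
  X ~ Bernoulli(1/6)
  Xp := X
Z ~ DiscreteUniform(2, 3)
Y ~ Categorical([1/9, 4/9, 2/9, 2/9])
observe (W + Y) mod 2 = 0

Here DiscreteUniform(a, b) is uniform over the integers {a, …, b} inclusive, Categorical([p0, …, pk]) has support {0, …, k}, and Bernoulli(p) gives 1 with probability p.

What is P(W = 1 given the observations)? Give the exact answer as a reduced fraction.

Enumerate traces; 16 have nonzero weight after conditioning:
  (W=1, X=0, Z=2, Y=1) weight 5/54
  (W=1, X=0, Z=2, Y=3) weight 5/108
  (W=1, X=0, Z=3, Y=1) weight 5/54
  (W=1, X=0, Z=3, Y=3) weight 5/108
  (W=1, X=1, Z=2, Y=1) weight 1/54
  (W=1, X=1, Z=2, Y=3) weight 1/108
  (W=1, X=1, Z=3, Y=1) weight 1/54
  (W=1, X=1, Z=3, Y=3) weight 1/108
  (W=2, X=0, Z=2, Y=0) weight 1/72
  … 7 more
Group by W:
  weight(W=1) = 1/3
  weight(W=2) = 1/6
Total weight = 1/3 + 1/6 = 1/2
P(W=1 | obs) = 1/3 / 1/2 = 2/3
P(W=2 | obs) = 1/6 / 1/2 = 1/3

P(W = 1 | obs) = 2/3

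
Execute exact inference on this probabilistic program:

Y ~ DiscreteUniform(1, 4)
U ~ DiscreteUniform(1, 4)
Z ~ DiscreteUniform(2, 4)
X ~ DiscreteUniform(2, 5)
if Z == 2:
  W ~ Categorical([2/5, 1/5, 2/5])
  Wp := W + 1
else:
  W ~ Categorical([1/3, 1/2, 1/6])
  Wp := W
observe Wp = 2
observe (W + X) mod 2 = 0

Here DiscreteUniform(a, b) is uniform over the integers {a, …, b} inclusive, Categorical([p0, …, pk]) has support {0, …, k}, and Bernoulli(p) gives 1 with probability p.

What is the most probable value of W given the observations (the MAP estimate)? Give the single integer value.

argmax_v P(W = v | obs) = 2

Enumerate traces; 96 have nonzero weight after conditioning:
  (Y=1, U=1, Z=2, X=3, W=1) weight 1/960
  (Y=1, U=1, Z=2, X=5, W=1) weight 1/960
  (Y=1, U=1, Z=3, X=2, W=2) weight 1/1152
  (Y=1, U=1, Z=3, X=4, W=2) weight 1/1152
  (Y=1, U=1, Z=4, X=2, W=2) weight 1/1152
  (Y=1, U=1, Z=4, X=4, W=2) weight 1/1152
  (Y=1, U=2, Z=2, X=3, W=1) weight 1/960
  (Y=1, U=2, Z=2, X=5, W=1) weight 1/960
  … 88 more
Group by W:
  weight(W=1) = 1/30
  weight(W=2) = 1/18
Total weight = 1/30 + 1/18 = 4/45
P(W=1 | obs) = 1/30 / 4/45 = 3/8
P(W=2 | obs) = 1/18 / 4/45 = 5/8
argmax = 2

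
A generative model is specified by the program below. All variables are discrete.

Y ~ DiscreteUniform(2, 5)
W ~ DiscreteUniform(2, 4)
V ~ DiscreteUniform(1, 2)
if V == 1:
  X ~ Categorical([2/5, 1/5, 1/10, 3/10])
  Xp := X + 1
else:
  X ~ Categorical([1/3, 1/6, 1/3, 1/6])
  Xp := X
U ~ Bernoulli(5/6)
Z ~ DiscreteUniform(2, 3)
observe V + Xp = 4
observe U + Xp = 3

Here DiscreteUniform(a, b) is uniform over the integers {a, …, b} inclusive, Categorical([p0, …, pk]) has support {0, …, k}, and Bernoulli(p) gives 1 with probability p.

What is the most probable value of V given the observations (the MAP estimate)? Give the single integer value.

Enumerate traces; 48 have nonzero weight after conditioning:
  (Y=2, W=2, V=1, X=2, U=0, Z=2) weight 1/2880
  (Y=2, W=2, V=1, X=2, U=0, Z=3) weight 1/2880
  (Y=2, W=2, V=2, X=2, U=1, Z=2) weight 5/864
  (Y=2, W=2, V=2, X=2, U=1, Z=3) weight 5/864
  (Y=2, W=3, V=1, X=2, U=0, Z=2) weight 1/2880
  (Y=2, W=3, V=1, X=2, U=0, Z=3) weight 1/2880
  (Y=2, W=3, V=2, X=2, U=1, Z=2) weight 5/864
  (Y=2, W=3, V=2, X=2, U=1, Z=3) weight 5/864
  … 40 more
Group by V:
  weight(V=1) = 1/120
  weight(V=2) = 5/36
Total weight = 1/120 + 5/36 = 53/360
P(V=1 | obs) = 1/120 / 53/360 = 3/53
P(V=2 | obs) = 5/36 / 53/360 = 50/53
argmax = 2

argmax_v P(V = v | obs) = 2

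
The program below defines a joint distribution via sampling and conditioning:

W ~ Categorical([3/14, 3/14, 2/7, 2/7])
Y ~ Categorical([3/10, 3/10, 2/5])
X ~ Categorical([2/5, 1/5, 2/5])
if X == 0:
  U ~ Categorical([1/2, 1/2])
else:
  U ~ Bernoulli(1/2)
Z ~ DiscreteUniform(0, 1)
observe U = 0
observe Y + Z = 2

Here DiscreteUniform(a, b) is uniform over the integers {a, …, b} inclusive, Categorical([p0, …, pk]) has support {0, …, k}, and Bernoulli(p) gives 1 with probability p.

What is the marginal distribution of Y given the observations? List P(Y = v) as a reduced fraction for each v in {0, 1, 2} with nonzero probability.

Enumerate traces; 24 have nonzero weight after conditioning:
  (W=0, Y=1, X=0, U=0, Z=1) weight 9/1400
  (W=0, Y=1, X=1, U=0, Z=1) weight 9/2800
  (W=0, Y=1, X=2, U=0, Z=1) weight 9/1400
  (W=0, Y=2, X=0, U=0, Z=0) weight 3/350
  (W=0, Y=2, X=1, U=0, Z=0) weight 3/700
  (W=0, Y=2, X=2, U=0, Z=0) weight 3/350
  (W=1, Y=1, X=0, U=0, Z=1) weight 9/1400
  (W=1, Y=1, X=1, U=0, Z=1) weight 9/2800
  … 16 more
Group by Y:
  weight(Y=1) = 3/40
  weight(Y=2) = 1/10
Total weight = 3/40 + 1/10 = 7/40
P(Y=1 | obs) = 3/40 / 7/40 = 3/7
P(Y=2 | obs) = 1/10 / 7/40 = 4/7

P(Y=1) = 3/7, P(Y=2) = 4/7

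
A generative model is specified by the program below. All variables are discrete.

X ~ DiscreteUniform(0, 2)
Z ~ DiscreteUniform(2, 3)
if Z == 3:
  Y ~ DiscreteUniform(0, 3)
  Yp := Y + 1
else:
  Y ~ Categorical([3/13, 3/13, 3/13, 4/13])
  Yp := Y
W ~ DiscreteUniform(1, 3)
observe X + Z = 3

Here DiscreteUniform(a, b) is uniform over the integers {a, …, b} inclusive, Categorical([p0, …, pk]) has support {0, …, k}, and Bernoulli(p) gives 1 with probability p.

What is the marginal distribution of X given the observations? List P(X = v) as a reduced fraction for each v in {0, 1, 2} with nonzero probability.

Enumerate traces; 24 have nonzero weight after conditioning:
  (X=0, Z=3, Y=0, W=1) weight 1/72
  (X=0, Z=3, Y=0, W=2) weight 1/72
  (X=0, Z=3, Y=0, W=3) weight 1/72
  (X=0, Z=3, Y=1, W=1) weight 1/72
  (X=0, Z=3, Y=1, W=2) weight 1/72
  (X=0, Z=3, Y=1, W=3) weight 1/72
  (X=0, Z=3, Y=2, W=1) weight 1/72
  (X=0, Z=3, Y=2, W=2) weight 1/72
  (X=1, Z=2, Y=0, W=1) weight 1/78
  … 15 more
Group by X:
  weight(X=0) = 1/6
  weight(X=1) = 1/6
Total weight = 1/6 + 1/6 = 1/3
P(X=0 | obs) = 1/6 / 1/3 = 1/2
P(X=1 | obs) = 1/6 / 1/3 = 1/2

P(X=0) = 1/2, P(X=1) = 1/2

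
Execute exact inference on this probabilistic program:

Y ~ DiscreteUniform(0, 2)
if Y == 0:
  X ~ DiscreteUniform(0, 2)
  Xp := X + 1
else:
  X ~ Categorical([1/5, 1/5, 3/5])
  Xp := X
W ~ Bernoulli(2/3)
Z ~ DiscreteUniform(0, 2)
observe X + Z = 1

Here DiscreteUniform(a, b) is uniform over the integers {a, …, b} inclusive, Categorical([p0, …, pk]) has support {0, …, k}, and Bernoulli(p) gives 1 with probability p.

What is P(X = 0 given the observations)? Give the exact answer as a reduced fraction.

P(X = 0 | obs) = 1/2

Enumerate traces; 12 have nonzero weight after conditioning:
  (Y=0, X=0, W=0, Z=1) weight 1/81
  (Y=0, X=0, W=1, Z=1) weight 2/81
  (Y=0, X=1, W=0, Z=0) weight 1/81
  (Y=0, X=1, W=1, Z=0) weight 2/81
  (Y=1, X=0, W=0, Z=1) weight 1/135
  (Y=1, X=0, W=1, Z=1) weight 2/135
  (Y=1, X=1, W=0, Z=0) weight 1/135
  (Y=1, X=1, W=1, Z=0) weight 2/135
  … 4 more
Group by X:
  weight(X=0) = 11/135
  weight(X=1) = 11/135
Total weight = 11/135 + 11/135 = 22/135
P(X=0 | obs) = 11/135 / 22/135 = 1/2
P(X=1 | obs) = 11/135 / 22/135 = 1/2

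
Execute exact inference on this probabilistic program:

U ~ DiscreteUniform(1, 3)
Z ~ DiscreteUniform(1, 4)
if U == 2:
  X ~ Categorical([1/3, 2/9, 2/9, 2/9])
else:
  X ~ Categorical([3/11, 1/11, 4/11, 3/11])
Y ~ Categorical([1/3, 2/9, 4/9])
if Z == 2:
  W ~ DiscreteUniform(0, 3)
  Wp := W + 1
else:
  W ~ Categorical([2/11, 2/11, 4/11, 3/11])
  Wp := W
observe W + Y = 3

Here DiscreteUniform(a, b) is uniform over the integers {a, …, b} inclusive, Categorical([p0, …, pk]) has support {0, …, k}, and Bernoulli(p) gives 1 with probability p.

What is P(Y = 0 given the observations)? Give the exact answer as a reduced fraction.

Enumerate traces; 144 have nonzero weight after conditioning:
  (U=1, Z=1, X=0, Y=0, W=3) weight 1/484
  (U=1, Z=1, X=0, Y=1, W=2) weight 2/1089
  (U=1, Z=1, X=0, Y=2, W=1) weight 2/1089
  (U=1, Z=1, X=1, Y=0, W=3) weight 1/1452
  (U=1, Z=1, X=1, Y=1, W=2) weight 2/3267
  (U=1, Z=1, X=1, Y=2, W=1) weight 2/3267
  (U=1, Z=1, X=2, Y=0, W=3) weight 1/363
  (U=1, Z=1, X=2, Y=1, W=2) weight 8/3267
  … 136 more
Group by Y:
  weight(Y=0) = 47/528
  weight(Y=1) = 59/792
  weight(Y=2) = 35/396
Total weight = 47/528 + 59/792 + 35/396 = 133/528
P(Y=0 | obs) = 47/528 / 133/528 = 47/133
P(Y=1 | obs) = 59/792 / 133/528 = 118/399
P(Y=2 | obs) = 35/396 / 133/528 = 20/57

P(Y = 0 | obs) = 47/133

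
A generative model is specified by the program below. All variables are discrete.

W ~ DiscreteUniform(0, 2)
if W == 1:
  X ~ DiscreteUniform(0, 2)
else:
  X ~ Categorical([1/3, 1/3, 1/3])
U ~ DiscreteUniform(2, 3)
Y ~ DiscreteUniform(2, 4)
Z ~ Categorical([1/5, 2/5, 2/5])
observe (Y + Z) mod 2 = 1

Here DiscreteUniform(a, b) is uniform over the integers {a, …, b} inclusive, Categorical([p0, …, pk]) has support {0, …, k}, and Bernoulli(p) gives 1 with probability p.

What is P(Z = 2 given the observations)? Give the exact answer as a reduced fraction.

Enumerate traces; 72 have nonzero weight after conditioning:
  (W=0, X=0, U=2, Y=2, Z=1) weight 1/135
  (W=0, X=0, U=2, Y=3, Z=0) weight 1/270
  (W=0, X=0, U=2, Y=3, Z=2) weight 1/135
  (W=0, X=0, U=2, Y=4, Z=1) weight 1/135
  (W=0, X=0, U=3, Y=2, Z=1) weight 1/135
  (W=0, X=0, U=3, Y=3, Z=0) weight 1/270
  (W=0, X=0, U=3, Y=3, Z=2) weight 1/135
  (W=0, X=0, U=3, Y=4, Z=1) weight 1/135
  … 64 more
Group by Z:
  weight(Z=0) = 1/15
  weight(Z=1) = 4/15
  weight(Z=2) = 2/15
Total weight = 1/15 + 4/15 + 2/15 = 7/15
P(Z=0 | obs) = 1/15 / 7/15 = 1/7
P(Z=1 | obs) = 4/15 / 7/15 = 4/7
P(Z=2 | obs) = 2/15 / 7/15 = 2/7

P(Z = 2 | obs) = 2/7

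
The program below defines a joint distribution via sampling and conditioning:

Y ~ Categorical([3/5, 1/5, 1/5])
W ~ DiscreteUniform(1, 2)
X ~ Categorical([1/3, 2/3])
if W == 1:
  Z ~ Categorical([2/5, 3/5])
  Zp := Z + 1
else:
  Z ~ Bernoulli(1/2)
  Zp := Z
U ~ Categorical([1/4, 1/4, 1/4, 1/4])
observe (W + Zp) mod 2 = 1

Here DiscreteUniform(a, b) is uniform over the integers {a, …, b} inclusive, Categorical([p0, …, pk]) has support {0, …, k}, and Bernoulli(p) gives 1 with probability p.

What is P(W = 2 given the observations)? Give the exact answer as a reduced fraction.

P(W = 2 | obs) = 5/11

Enumerate traces; 48 have nonzero weight after conditioning:
  (Y=0, W=1, X=0, Z=1, U=0) weight 3/200
  (Y=0, W=1, X=0, Z=1, U=1) weight 3/200
  (Y=0, W=1, X=0, Z=1, U=2) weight 3/200
  (Y=0, W=1, X=0, Z=1, U=3) weight 3/200
  (Y=0, W=1, X=1, Z=1, U=0) weight 3/100
  (Y=0, W=1, X=1, Z=1, U=1) weight 3/100
  (Y=0, W=1, X=1, Z=1, U=2) weight 3/100
  (Y=0, W=1, X=1, Z=1, U=3) weight 3/100
  (Y=0, W=2, X=0, Z=1, U=0) weight 1/80
  … 39 more
Group by W:
  weight(W=1) = 3/10
  weight(W=2) = 1/4
Total weight = 3/10 + 1/4 = 11/20
P(W=1 | obs) = 3/10 / 11/20 = 6/11
P(W=2 | obs) = 1/4 / 11/20 = 5/11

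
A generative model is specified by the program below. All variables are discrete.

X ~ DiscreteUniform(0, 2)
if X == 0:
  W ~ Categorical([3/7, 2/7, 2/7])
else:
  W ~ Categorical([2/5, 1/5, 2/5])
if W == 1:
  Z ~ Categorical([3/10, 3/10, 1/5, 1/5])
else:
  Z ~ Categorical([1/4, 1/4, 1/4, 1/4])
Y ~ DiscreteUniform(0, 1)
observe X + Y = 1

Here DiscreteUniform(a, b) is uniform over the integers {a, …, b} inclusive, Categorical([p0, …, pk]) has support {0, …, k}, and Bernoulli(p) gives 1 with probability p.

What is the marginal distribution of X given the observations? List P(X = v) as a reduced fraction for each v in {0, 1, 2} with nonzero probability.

P(X=0) = 1/2, P(X=1) = 1/2

Enumerate traces; 24 have nonzero weight after conditioning:
  (X=0, W=0, Z=0, Y=1) weight 1/56
  (X=0, W=0, Z=1, Y=1) weight 1/56
  (X=0, W=0, Z=2, Y=1) weight 1/56
  (X=0, W=0, Z=3, Y=1) weight 1/56
  (X=0, W=1, Z=0, Y=1) weight 1/70
  (X=0, W=1, Z=1, Y=1) weight 1/70
  (X=0, W=1, Z=2, Y=1) weight 1/105
  (X=0, W=1, Z=3, Y=1) weight 1/105
  (X=1, W=0, Z=0, Y=0) weight 1/60
  … 15 more
Group by X:
  weight(X=0) = 1/6
  weight(X=1) = 1/6
Total weight = 1/6 + 1/6 = 1/3
P(X=0 | obs) = 1/6 / 1/3 = 1/2
P(X=1 | obs) = 1/6 / 1/3 = 1/2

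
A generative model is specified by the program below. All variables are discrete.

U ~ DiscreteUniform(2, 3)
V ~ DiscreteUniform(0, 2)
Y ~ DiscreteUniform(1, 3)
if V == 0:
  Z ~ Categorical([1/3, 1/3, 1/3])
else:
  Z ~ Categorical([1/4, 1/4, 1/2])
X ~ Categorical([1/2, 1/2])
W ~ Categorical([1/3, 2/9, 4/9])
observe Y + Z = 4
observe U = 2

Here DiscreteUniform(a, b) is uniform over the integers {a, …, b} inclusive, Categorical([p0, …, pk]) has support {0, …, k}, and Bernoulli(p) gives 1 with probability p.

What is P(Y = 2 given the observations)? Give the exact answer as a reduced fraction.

Enumerate traces; 36 have nonzero weight after conditioning:
  (U=2, V=0, Y=2, Z=2, X=0, W=0) weight 1/324
  (U=2, V=0, Y=2, Z=2, X=0, W=1) weight 1/486
  (U=2, V=0, Y=2, Z=2, X=0, W=2) weight 1/243
  (U=2, V=0, Y=2, Z=2, X=1, W=0) weight 1/324
  (U=2, V=0, Y=2, Z=2, X=1, W=1) weight 1/486
  (U=2, V=0, Y=2, Z=2, X=1, W=2) weight 1/243
  (U=2, V=0, Y=3, Z=1, X=0, W=0) weight 1/324
  (U=2, V=0, Y=3, Z=1, X=0, W=1) weight 1/486
  … 28 more
Group by Y:
  weight(Y=2) = 2/27
  weight(Y=3) = 5/108
Total weight = 2/27 + 5/108 = 13/108
P(Y=2 | obs) = 2/27 / 13/108 = 8/13
P(Y=3 | obs) = 5/108 / 13/108 = 5/13

P(Y = 2 | obs) = 8/13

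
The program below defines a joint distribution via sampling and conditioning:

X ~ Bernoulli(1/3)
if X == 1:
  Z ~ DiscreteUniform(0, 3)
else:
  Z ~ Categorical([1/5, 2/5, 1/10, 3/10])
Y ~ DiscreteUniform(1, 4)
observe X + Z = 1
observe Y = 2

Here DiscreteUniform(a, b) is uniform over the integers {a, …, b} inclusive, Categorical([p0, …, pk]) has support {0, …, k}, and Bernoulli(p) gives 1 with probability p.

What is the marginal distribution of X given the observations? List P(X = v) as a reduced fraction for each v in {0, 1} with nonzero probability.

P(X=0) = 16/21, P(X=1) = 5/21

Enumerate traces; 2 have nonzero weight after conditioning:
  (X=0, Z=1, Y=2) weight 1/15
  (X=1, Z=0, Y=2) weight 1/48
Group by X:
  weight(X=0) = 1/15
  weight(X=1) = 1/48
Total weight = 1/15 + 1/48 = 7/80
P(X=0 | obs) = 1/15 / 7/80 = 16/21
P(X=1 | obs) = 1/48 / 7/80 = 5/21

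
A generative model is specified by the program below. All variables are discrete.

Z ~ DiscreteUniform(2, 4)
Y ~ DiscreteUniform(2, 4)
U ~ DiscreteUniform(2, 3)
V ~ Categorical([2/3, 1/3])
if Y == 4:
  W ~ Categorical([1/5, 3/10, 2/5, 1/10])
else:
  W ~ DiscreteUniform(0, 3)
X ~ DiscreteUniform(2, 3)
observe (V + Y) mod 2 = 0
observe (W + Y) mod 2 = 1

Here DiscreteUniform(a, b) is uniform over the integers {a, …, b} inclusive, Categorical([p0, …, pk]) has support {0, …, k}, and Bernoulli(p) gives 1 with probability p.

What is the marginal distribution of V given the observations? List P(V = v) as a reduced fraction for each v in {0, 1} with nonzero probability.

Enumerate traces; 72 have nonzero weight after conditioning:
  (Z=2, Y=2, U=2, V=0, W=1, X=2) weight 1/216
  (Z=2, Y=2, U=2, V=0, W=1, X=3) weight 1/216
  (Z=2, Y=2, U=2, V=0, W=3, X=2) weight 1/216
  (Z=2, Y=2, U=2, V=0, W=3, X=3) weight 1/216
  (Z=2, Y=2, U=3, V=0, W=1, X=2) weight 1/216
  (Z=2, Y=2, U=3, V=0, W=1, X=3) weight 1/216
  (Z=2, Y=2, U=3, V=0, W=3, X=2) weight 1/216
  (Z=2, Y=2, U=3, V=0, W=3, X=3) weight 1/216
  (Z=2, Y=3, U=2, V=1, W=0, X=2) weight 1/432
  … 63 more
Group by V:
  weight(V=0) = 1/5
  weight(V=1) = 1/18
Total weight = 1/5 + 1/18 = 23/90
P(V=0 | obs) = 1/5 / 23/90 = 18/23
P(V=1 | obs) = 1/18 / 23/90 = 5/23

P(V=0) = 18/23, P(V=1) = 5/23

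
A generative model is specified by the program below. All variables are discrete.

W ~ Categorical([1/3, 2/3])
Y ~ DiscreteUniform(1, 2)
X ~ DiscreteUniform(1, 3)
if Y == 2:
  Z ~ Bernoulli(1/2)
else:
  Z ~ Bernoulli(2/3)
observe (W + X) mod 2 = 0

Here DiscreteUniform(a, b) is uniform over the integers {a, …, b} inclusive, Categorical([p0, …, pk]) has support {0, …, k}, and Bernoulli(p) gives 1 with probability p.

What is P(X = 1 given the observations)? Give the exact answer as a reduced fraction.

Enumerate traces; 12 have nonzero weight after conditioning:
  (W=0, Y=1, X=2, Z=0) weight 1/54
  (W=0, Y=1, X=2, Z=1) weight 1/27
  (W=0, Y=2, X=2, Z=0) weight 1/36
  (W=0, Y=2, X=2, Z=1) weight 1/36
  (W=1, Y=1, X=1, Z=0) weight 1/27
  (W=1, Y=1, X=1, Z=1) weight 2/27
  (W=1, Y=1, X=3, Z=0) weight 1/27
  (W=1, Y=1, X=3, Z=1) weight 2/27
  … 4 more
Group by X:
  weight(X=1) = 2/9
  weight(X=2) = 1/9
  weight(X=3) = 2/9
Total weight = 2/9 + 1/9 + 2/9 = 5/9
P(X=1 | obs) = 2/9 / 5/9 = 2/5
P(X=2 | obs) = 1/9 / 5/9 = 1/5
P(X=3 | obs) = 2/9 / 5/9 = 2/5

P(X = 1 | obs) = 2/5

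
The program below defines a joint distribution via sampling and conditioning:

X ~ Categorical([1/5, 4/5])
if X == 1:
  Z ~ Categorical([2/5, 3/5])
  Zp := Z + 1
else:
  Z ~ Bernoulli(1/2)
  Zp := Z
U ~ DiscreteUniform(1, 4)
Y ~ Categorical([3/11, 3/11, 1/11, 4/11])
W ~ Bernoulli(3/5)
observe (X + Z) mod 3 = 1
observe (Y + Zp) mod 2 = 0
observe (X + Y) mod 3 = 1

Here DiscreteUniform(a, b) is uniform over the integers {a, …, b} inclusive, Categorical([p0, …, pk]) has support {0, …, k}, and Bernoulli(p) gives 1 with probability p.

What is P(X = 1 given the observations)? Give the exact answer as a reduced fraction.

Enumerate traces; 16 have nonzero weight after conditioning:
  (X=0, Z=1, U=1, Y=1, W=0) weight 3/1100
  (X=0, Z=1, U=1, Y=1, W=1) weight 9/2200
  (X=0, Z=1, U=2, Y=1, W=0) weight 3/1100
  (X=0, Z=1, U=2, Y=1, W=1) weight 9/2200
  (X=0, Z=1, U=3, Y=1, W=0) weight 3/1100
  (X=0, Z=1, U=3, Y=1, W=1) weight 9/2200
  (X=0, Z=1, U=4, Y=1, W=0) weight 3/1100
  (X=0, Z=1, U=4, Y=1, W=1) weight 9/2200
  (X=1, Z=0, U=1, Y=3, W=0) weight 16/1375
  … 7 more
Group by X:
  weight(X=0) = 3/110
  weight(X=1) = 32/275
Total weight = 3/110 + 32/275 = 79/550
P(X=0 | obs) = 3/110 / 79/550 = 15/79
P(X=1 | obs) = 32/275 / 79/550 = 64/79

P(X = 1 | obs) = 64/79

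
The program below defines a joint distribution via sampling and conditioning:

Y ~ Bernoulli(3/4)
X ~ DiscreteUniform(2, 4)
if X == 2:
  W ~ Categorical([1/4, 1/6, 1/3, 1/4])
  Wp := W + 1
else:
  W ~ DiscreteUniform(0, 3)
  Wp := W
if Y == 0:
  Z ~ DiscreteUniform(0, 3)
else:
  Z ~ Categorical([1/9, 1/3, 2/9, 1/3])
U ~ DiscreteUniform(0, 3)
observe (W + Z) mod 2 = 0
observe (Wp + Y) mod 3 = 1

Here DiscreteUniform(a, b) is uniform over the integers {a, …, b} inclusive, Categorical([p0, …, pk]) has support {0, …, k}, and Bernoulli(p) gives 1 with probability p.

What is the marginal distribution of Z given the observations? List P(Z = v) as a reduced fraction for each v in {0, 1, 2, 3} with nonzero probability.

Enumerate traces; 72 have nonzero weight after conditioning:
  (Y=0, X=2, W=0, Z=0, U=0) weight 1/768
  (Y=0, X=2, W=0, Z=0, U=1) weight 1/768
  (Y=0, X=2, W=0, Z=0, U=2) weight 1/768
  (Y=0, X=2, W=0, Z=0, U=3) weight 1/768
  (Y=0, X=2, W=0, Z=2, U=0) weight 1/768
  (Y=0, X=2, W=0, Z=2, U=1) weight 1/768
  (Y=0, X=2, W=0, Z=2, U=2) weight 1/768
  (Y=0, X=2, W=0, Z=2, U=3) weight 1/768
  (Y=0, X=2, W=3, Z=1, U=0) weight 1/768
  (Y=0, X=2, W=3, Z=3, U=0) weight 1/768
  … 62 more
Group by Z:
  weight(Z=0) = 49/1728
  weight(Z=1) = 11/192
  weight(Z=2) = 89/1728
  weight(Z=3) = 11/192
Total weight = 49/1728 + 11/192 + 89/1728 + 11/192 = 7/36
P(Z=0 | obs) = 49/1728 / 7/36 = 7/48
P(Z=1 | obs) = 11/192 / 7/36 = 33/112
P(Z=2 | obs) = 89/1728 / 7/36 = 89/336
P(Z=3 | obs) = 11/192 / 7/36 = 33/112

P(Z=0) = 7/48, P(Z=1) = 33/112, P(Z=2) = 89/336, P(Z=3) = 33/112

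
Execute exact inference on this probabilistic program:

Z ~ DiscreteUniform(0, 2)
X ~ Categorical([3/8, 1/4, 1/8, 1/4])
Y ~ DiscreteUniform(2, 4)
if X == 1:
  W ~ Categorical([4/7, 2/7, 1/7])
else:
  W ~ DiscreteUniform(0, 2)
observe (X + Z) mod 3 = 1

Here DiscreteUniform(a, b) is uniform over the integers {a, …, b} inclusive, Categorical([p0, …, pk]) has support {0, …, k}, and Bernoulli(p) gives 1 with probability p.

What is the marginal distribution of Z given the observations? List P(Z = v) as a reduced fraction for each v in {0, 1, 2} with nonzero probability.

P(Z=0) = 1/4, P(Z=1) = 5/8, P(Z=2) = 1/8

Enumerate traces; 36 have nonzero weight after conditioning:
  (Z=0, X=1, Y=2, W=0) weight 1/63
  (Z=0, X=1, Y=2, W=1) weight 1/126
  (Z=0, X=1, Y=2, W=2) weight 1/252
  (Z=0, X=1, Y=3, W=0) weight 1/63
  (Z=0, X=1, Y=3, W=1) weight 1/126
  (Z=0, X=1, Y=3, W=2) weight 1/252
  (Z=0, X=1, Y=4, W=0) weight 1/63
  (Z=0, X=1, Y=4, W=1) weight 1/126
  (Z=1, X=0, Y=2, W=0) weight 1/72
  (Z=2, X=2, Y=2, W=0) weight 1/216
  … 26 more
Group by Z:
  weight(Z=0) = 1/12
  weight(Z=1) = 5/24
  weight(Z=2) = 1/24
Total weight = 1/12 + 5/24 + 1/24 = 1/3
P(Z=0 | obs) = 1/12 / 1/3 = 1/4
P(Z=1 | obs) = 5/24 / 1/3 = 5/8
P(Z=2 | obs) = 1/24 / 1/3 = 1/8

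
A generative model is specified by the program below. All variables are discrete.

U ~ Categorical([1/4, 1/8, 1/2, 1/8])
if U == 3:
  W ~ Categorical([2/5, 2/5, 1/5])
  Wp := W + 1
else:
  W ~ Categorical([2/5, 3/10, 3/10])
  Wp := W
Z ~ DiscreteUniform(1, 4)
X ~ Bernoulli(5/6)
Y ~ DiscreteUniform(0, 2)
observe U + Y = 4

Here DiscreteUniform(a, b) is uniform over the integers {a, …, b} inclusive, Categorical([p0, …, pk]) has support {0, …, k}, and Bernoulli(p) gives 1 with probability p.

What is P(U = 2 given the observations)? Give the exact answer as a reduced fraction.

Enumerate traces; 48 have nonzero weight after conditioning:
  (U=2, W=0, Z=1, X=0, Y=2) weight 1/360
  (U=2, W=0, Z=1, X=1, Y=2) weight 1/72
  (U=2, W=0, Z=2, X=0, Y=2) weight 1/360
  (U=2, W=0, Z=2, X=1, Y=2) weight 1/72
  (U=2, W=0, Z=3, X=0, Y=2) weight 1/360
  (U=2, W=0, Z=3, X=1, Y=2) weight 1/72
  (U=2, W=0, Z=4, X=0, Y=2) weight 1/360
  (U=2, W=0, Z=4, X=1, Y=2) weight 1/72
  (U=3, W=0, Z=1, X=0, Y=1) weight 1/1440
  … 39 more
Group by U:
  weight(U=2) = 1/6
  weight(U=3) = 1/24
Total weight = 1/6 + 1/24 = 5/24
P(U=2 | obs) = 1/6 / 5/24 = 4/5
P(U=3 | obs) = 1/24 / 5/24 = 1/5

P(U = 2 | obs) = 4/5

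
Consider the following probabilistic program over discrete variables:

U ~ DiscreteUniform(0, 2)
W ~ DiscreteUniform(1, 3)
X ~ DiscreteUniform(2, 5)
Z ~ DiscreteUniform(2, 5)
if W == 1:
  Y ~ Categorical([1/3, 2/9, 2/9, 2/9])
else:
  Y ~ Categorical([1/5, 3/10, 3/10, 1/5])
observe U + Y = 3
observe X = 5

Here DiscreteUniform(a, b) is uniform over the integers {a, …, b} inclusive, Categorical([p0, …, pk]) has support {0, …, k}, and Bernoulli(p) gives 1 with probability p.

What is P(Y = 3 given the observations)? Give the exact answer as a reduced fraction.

P(Y = 3 | obs) = 14/51

Enumerate traces; 36 have nonzero weight after conditioning:
  (U=0, W=1, X=5, Z=2, Y=3) weight 1/648
  (U=0, W=1, X=5, Z=3, Y=3) weight 1/648
  (U=0, W=1, X=5, Z=4, Y=3) weight 1/648
  (U=0, W=1, X=5, Z=5, Y=3) weight 1/648
  (U=0, W=2, X=5, Z=2, Y=3) weight 1/720
  (U=0, W=2, X=5, Z=3, Y=3) weight 1/720
  (U=0, W=2, X=5, Z=4, Y=3) weight 1/720
  (U=0, W=2, X=5, Z=5, Y=3) weight 1/720
  (U=1, W=1, X=5, Z=2, Y=2) weight 1/648
  (U=2, W=1, X=5, Z=2, Y=1) weight 1/648
  … 26 more
Group by Y:
  weight(Y=1) = 37/1620
  weight(Y=2) = 37/1620
  weight(Y=3) = 7/405
Total weight = 37/1620 + 37/1620 + 7/405 = 17/270
P(Y=1 | obs) = 37/1620 / 17/270 = 37/102
P(Y=2 | obs) = 37/1620 / 17/270 = 37/102
P(Y=3 | obs) = 7/405 / 17/270 = 14/51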